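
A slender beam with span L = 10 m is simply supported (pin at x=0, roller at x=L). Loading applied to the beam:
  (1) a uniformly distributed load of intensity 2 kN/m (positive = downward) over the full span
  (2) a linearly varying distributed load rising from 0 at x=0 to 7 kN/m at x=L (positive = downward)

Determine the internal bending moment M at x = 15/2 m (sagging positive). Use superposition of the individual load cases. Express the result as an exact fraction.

M(15/2) = 1825/32 kN·m

Load 1 — uniform load w=2 kN/m over full span:
  M_1 = wx(L-x)/2 = 2·(15/2)·(10-(15/2))/2 = 75/4 kN·m
Load 2 — triangular load w₀=7 kN/m (0→w₀ over full span):
  M_2 = w₀Lx/6 - w₀x³/(6L) = 7·10·(15/2)/6 - 7·(15/2)³/(6·10) = 1225/32 kN·m
Superposition: M = Σ M_i = 1825/32 kN·m ≈ 57.031250 kN·m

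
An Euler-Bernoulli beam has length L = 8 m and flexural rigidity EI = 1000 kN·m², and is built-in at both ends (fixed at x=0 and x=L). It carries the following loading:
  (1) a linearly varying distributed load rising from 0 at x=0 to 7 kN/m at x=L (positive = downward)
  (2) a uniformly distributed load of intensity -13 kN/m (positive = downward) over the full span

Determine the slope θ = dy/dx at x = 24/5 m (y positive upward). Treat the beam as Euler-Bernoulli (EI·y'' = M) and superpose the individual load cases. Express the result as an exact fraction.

θ(24/5) = -1632/78125 rad

Load 1 — triangular load w₀=7 kN/m (0→w₀ over full span):
  θ_1 = -w₀(2x(L-x)(L-2x)(x+2L)+x²(L-x)²)/(120LEI) = -7·(2·(24/5)·(8-(24/5))·(8-2·(24/5))·((24/5)+2·8)+(24/5)²·(8-(24/5))²)/(120·8·1000) = 448/78125 rad
Load 2 — uniform load w=-13 kN/m over full span:
  θ_2 = -wx(L-x)(L-2x)/(12EI) = -(-13)·(24/5)·(8-(24/5))·(8-2·(24/5))/(12·1000) = -416/15625 rad
Superposition: θ = Σ θ_i = -1632/78125 rad ≈ -0.020890 rad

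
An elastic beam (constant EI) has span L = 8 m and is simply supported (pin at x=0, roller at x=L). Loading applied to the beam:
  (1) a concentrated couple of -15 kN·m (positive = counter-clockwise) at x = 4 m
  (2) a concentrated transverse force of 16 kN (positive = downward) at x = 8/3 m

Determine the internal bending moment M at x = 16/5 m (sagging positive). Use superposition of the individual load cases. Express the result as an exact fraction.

M(16/5) = 98/5 kN·m

Load 1 — applied couple M₀=-15 kN·m at a=4 m (b=L-a=4):
  M_1 = M₀x/L  [x≤a] = (-15)·(16/5)/8 = -6 kN·m
Load 2 — point force P=16 kN at a=8/3 m (b=L-a=16/3):
  M_2 = Pa(L-x)/L  [x>a] = 16·(8/3)·(8-(16/5))/8 = 128/5 kN·m
Superposition: M = Σ M_i = 98/5 kN·m ≈ 19.600000 kN·m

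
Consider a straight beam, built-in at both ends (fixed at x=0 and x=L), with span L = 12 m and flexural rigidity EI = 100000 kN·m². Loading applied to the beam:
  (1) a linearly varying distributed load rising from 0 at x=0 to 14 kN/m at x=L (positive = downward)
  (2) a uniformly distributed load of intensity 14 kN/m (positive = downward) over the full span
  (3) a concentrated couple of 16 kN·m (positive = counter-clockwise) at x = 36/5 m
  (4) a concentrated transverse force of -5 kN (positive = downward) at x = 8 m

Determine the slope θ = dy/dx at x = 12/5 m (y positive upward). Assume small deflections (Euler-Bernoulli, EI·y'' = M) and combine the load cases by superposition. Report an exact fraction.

Load 1 — triangular load w₀=14 kN/m (0→w₀ over full span):
  θ_1 = -w₀(2x(L-x)(L-2x)(x+2L)+x²(L-x)²)/(120LEI) = -14·(2·(12/5)·(12-(12/5))·(12-2·(12/5))·((12/5)+2·12)+(12/5)²·(12-(12/5))²)/(120·12·100000) = -1764/1953125 rad
Load 2 — uniform load w=14 kN/m over full span:
  θ_2 = -wx(L-x)(L-2x)/(12EI) = -14·(12/5)·(12-(12/5))·(12-2·(12/5))/(12·100000) = -756/390625 rad
Load 3 — applied couple M₀=16 kN·m at a=36/5 m (b=L-a=24/5):
  θ_3 = (R_Ax²/2 - M_Ax)/EI  [x≤a] with R_A=48/25, M_A=128/25 = ((48/25)·(12/5)²/2 - (128/25)·(12/5))/100000 = -132/1953125 rad
Load 4 — point force P=-5 kN at a=8 m (b=L-a=4):
  θ_4 = -Pb²x(2aL-(3a+b)x)/(2L³EI)  [x≤a] = -(-5)·4²·(12/5)·(2·8·12-(3·8+4)·(12/5))/(2·12³·100000) = 13/187500 rad
Superposition: θ = Σ θ_i = -66487/23437500 rad ≈ -0.002837 rad

θ(12/5) = -66487/23437500 rad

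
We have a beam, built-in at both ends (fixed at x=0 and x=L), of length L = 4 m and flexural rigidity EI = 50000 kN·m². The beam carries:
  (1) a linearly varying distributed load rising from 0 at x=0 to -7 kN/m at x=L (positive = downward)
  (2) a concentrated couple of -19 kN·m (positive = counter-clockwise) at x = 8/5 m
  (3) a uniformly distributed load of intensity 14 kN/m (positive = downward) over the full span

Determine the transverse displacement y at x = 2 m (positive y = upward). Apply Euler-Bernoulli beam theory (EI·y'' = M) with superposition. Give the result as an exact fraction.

y(2) = -251/1250000 m

Load 1 — triangular load w₀=-7 kN/m (0→w₀ over full span):
  y_1 = -w₀x²(L-x)²(x+2L)/(120LEI) = -(-7)·2²·(4-2)²·(2+2·4)/(120·4·50000) = 7/150000 m
Load 2 — applied couple M₀=-19 kN·m at a=8/5 m (b=L-a=12/5):
  y_2 = (R_Ax³/6 - M_Ax²/2 - M₀(x-a)²/2)/EI  [x>a] with R_A=-171/25, M_A=-57/25 = ((-171/25)·2³/6 - (-57/25)·2²/2 - (-19)·(2-(8/5))²/2)/50000 = -19/312500 m
Load 3 — uniform load w=14 kN/m over full span:
  y_3 = -wx²(L-x)²/(24EI) = -14·2²·(4-2)²/(24·50000) = -7/37500 m
Superposition: y = Σ y_i = -251/1250000 m ≈ -0.000201 m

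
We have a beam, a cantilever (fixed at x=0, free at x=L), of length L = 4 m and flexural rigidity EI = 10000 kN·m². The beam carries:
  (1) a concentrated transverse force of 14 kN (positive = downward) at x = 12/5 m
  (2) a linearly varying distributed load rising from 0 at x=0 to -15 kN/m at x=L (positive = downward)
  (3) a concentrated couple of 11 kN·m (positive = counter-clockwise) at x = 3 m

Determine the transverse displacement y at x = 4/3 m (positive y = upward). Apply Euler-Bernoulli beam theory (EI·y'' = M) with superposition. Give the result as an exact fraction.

Load 1 — point force P=14 kN at a=12/5 m (b=L-a=8/5):
  y_1 = -Px²(3a-x)/(6EI)  [x≤a] = -14·(4/3)²·(3·(12/5)-(4/3))/(6·10000) = -616/253125 m
Load 2 — triangular load w₀=-15 kN/m (0→w₀ over full span):
  y_2 = (w₀Lx³/12-w₀L²x²/6-w₀x⁵/(120L))/EI = ((-15)·4·(4/3)³/12-(-15)·4²·(4/3)²/6-(-15)·(4/3)⁵/(120·4))/10000 = 902/151875 m
Load 3 — applied couple M₀=11 kN·m at a=3 m (b=L-a=1):
  y_3 = M₀x²/(2EI)  [x≤a] = 11·(4/3)²/(2·10000) = 11/11250 m
Superposition: y = Σ y_i = 6809/1518750 m ≈ 0.004483 m

y(4/3) = 6809/1518750 m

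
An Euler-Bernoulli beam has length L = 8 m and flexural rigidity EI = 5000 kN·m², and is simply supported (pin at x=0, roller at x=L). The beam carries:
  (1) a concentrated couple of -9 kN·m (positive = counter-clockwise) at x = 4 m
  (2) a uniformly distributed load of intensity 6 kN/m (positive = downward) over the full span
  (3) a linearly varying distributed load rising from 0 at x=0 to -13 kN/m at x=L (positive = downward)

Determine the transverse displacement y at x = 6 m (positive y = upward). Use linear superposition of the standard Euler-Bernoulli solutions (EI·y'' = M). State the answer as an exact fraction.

y(6) = 19/3750 m

Load 1 — applied couple M₀=-9 kN·m at a=4 m (b=L-a=4):
  y_1 = (M₀x³/(6L)-M₀(x-a)²/2+C₁x)/EI  [x>a] with C₁=M₀(3b²-L²)/(6L)=3 = ((-9)·6³/(6·8)-(-9)·(6-4)²/2+3·6)/5000 = -9/10000 m
Load 2 — uniform load w=6 kN/m over full span:
  y_2 = -wx(L³-2Lx²+x³)/(24EI) = -6·6·(8³-2·8·6²+6³)/(24·5000) = -57/1250 m
Load 3 — triangular load w₀=-13 kN/m (0→w₀ over full span):
  y_3 = -w₀x(7L⁴-10L²x²+3x⁴)/(360LEI) = -(-13)·6·(7·8⁴-10·8²·6²+3·6⁴)/(360·8·5000) = 1547/30000 m
Superposition: y = Σ y_i = 19/3750 m ≈ 0.005067 m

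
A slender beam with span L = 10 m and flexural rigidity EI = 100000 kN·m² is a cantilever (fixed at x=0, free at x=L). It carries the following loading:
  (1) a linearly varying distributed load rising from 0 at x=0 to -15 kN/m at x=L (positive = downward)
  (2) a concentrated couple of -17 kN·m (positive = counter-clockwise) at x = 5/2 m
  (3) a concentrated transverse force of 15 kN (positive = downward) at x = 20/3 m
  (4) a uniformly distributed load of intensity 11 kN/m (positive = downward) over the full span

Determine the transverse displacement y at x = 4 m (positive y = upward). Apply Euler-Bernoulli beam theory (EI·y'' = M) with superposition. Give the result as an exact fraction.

Load 1 — triangular load w₀=-15 kN/m (0→w₀ over full span):
  y_1 = (w₀Lx³/12-w₀L²x²/6-w₀x⁵/(120L))/EI = ((-15)·10·4³/12-(-15)·10²·4²/6-(-15)·4⁵/(120·10))/100000 = 502/15625 m
Load 2 — applied couple M₀=-17 kN·m at a=5/2 m (b=L-a=15/2):
  y_2 = M₀a(2x-a)/(2EI)  [x>a] = (-17)·(5/2)·(2·4-(5/2))/(2·100000) = -187/160000 m
Load 3 — point force P=15 kN at a=20/3 m (b=L-a=10/3):
  y_3 = -Px²(3a-x)/(6EI)  [x≤a] = -15·4²·(3·(20/3)-4)/(6·100000) = -4/625 m
Load 4 — uniform load w=11 kN/m over full span:
  y_4 = -wx²(x²-4Lx+6L²)/(24EI) = -11·4²·(4²-4·10·4+6·10²)/(24·100000) = -209/6250 m
Superposition: y = Σ y_i = -35523/4000000 m ≈ -0.008881 m

y(4) = -35523/4000000 m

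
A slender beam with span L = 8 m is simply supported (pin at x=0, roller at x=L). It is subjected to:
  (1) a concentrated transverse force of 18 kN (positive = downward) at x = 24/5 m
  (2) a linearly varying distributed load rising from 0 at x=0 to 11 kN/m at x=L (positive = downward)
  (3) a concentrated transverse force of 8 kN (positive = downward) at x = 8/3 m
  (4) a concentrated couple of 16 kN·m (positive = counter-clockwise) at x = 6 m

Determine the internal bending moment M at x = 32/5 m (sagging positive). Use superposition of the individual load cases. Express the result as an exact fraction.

Load 1 — point force P=18 kN at a=24/5 m (b=L-a=16/5):
  M_1 = Pa(L-x)/L  [x>a] = 18·(24/5)·(8-(32/5))/8 = 432/25 kN·m
Load 2 — triangular load w₀=11 kN/m (0→w₀ over full span):
  M_2 = w₀Lx/6 - w₀x³/(6L) = 11·8·(32/5)/6 - 11·(32/5)³/(6·8) = 4224/125 kN·m
Load 3 — point force P=8 kN at a=8/3 m (b=L-a=16/3):
  M_3 = Pa(L-x)/L  [x>a] = 8·(8/3)·(8-(32/5))/8 = 64/15 kN·m
Load 4 — applied couple M₀=16 kN·m at a=6 m (b=L-a=2):
  M_4 = M₀x/L - M₀  [x>a] = 16·(32/5)/8 - 16 = -16/5 kN·m
Superposition: M = Σ M_i = 19552/375 kN·m ≈ 52.138667 kN·m

M(32/5) = 19552/375 kN·m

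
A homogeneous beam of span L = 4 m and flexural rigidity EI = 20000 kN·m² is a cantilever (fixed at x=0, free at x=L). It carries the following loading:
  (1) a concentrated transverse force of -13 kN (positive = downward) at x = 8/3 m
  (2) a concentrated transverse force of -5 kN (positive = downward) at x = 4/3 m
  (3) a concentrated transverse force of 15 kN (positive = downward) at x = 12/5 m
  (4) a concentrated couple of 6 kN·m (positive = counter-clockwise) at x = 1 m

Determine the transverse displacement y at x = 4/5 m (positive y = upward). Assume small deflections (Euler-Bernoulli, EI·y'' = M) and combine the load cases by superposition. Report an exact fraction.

y(4/5) = 79/468750 m

Load 1 — point force P=-13 kN at a=8/3 m (b=L-a=4/3):
  y_1 = -Px²(3a-x)/(6EI)  [x≤a] = -(-13)·(4/5)²·(3·(8/3)-(4/5))/(6·20000) = 39/78125 m
Load 2 — point force P=-5 kN at a=4/3 m (b=L-a=8/3):
  y_2 = -Px²(3a-x)/(6EI)  [x≤a] = -(-5)·(4/5)²·(3·(4/3)-(4/5))/(6·20000) = 4/46875 m
Load 3 — point force P=15 kN at a=12/5 m (b=L-a=8/5):
  y_3 = -Px²(3a-x)/(6EI)  [x≤a] = -15·(4/5)²·(3·(12/5)-(4/5))/(6·20000) = -8/15625 m
Load 4 — applied couple M₀=6 kN·m at a=1 m (b=L-a=3):
  y_4 = M₀x²/(2EI)  [x≤a] = 6·(4/5)²/(2·20000) = 3/31250 m
Superposition: y = Σ y_i = 79/468750 m ≈ 0.000169 m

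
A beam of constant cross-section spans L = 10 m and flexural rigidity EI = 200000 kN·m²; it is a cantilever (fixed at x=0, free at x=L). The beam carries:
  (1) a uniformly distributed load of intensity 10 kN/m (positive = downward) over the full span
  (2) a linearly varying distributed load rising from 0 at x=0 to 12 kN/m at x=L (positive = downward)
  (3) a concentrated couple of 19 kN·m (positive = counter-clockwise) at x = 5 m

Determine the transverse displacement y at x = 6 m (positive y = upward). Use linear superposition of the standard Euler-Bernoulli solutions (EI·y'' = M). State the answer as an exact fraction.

y(6) = -536263/10000000 m

Load 1 — uniform load w=10 kN/m over full span:
  y_1 = -wx²(x²-4Lx+6L²)/(24EI) = -10·6²·(6²-4·10·6+6·10²)/(24·200000) = -297/10000 m
Load 2 — triangular load w₀=12 kN/m (0→w₀ over full span):
  y_2 = (w₀Lx³/12-w₀L²x²/6-w₀x⁵/(120L))/EI = (12·10·6³/12-12·10²·6²/6-12·6⁵/(120·10))/200000 = -15993/625000 m
Load 3 — applied couple M₀=19 kN·m at a=5 m (b=L-a=5):
  y_3 = M₀a(2x-a)/(2EI)  [x>a] = 19·5·(2·6-5)/(2·200000) = 133/80000 m
Superposition: y = Σ y_i = -536263/10000000 m ≈ -0.053626 m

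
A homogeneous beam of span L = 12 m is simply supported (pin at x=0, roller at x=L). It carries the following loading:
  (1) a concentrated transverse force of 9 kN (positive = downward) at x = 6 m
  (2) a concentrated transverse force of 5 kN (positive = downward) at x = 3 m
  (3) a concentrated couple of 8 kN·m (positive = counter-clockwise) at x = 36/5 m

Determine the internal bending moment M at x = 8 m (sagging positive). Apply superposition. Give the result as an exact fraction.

Load 1 — point force P=9 kN at a=6 m (b=L-a=6):
  M_1 = Pa(L-x)/L  [x>a] = 9·6·(12-8)/12 = 18 kN·m
Load 2 — point force P=5 kN at a=3 m (b=L-a=9):
  M_2 = Pa(L-x)/L  [x>a] = 5·3·(12-8)/12 = 5 kN·m
Load 3 — applied couple M₀=8 kN·m at a=36/5 m (b=L-a=24/5):
  M_3 = M₀x/L - M₀  [x>a] = 8·8/12 - 8 = -8/3 kN·m
Superposition: M = Σ M_i = 61/3 kN·m ≈ 20.333333 kN·m

M(8) = 61/3 kN·m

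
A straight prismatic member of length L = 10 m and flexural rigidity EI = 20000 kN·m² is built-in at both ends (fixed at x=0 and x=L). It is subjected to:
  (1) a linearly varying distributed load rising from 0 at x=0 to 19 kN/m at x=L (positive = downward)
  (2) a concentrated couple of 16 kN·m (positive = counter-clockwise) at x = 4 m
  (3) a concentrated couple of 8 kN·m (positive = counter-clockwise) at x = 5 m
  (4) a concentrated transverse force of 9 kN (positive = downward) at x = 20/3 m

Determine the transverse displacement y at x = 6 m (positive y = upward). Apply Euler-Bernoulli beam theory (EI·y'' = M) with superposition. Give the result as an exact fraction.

Load 1 — triangular load w₀=19 kN/m (0→w₀ over full span):
  y_1 = -w₀x²(L-x)²(x+2L)/(120LEI) = -19·6²·(10-6)²·(6+2·10)/(120·10·20000) = -741/62500 m
Load 2 — applied couple M₀=16 kN·m at a=4 m (b=L-a=6):
  y_2 = (R_Ax³/6 - M_Ax²/2 - M₀(x-a)²/2)/EI  [x>a] with R_A=288/125, M_A=48/25 = ((288/125)·6³/6 - (48/25)·6²/2 - 16·(6-4)²/2)/20000 = 64/78125 m
Load 3 — applied couple M₀=8 kN·m at a=5 m (b=L-a=5):
  y_3 = (R_Ax³/6 - M_Ax²/2 - M₀(x-a)²/2)/EI  [x>a] with R_A=6/5, M_A=2 = ((6/5)·6³/6 - 2·6²/2 - 8·(6-5)²/2)/20000 = 1/6250 m
Load 4 — point force P=9 kN at a=20/3 m (b=L-a=10/3):
  y_4 = -Pb²x²(3aL-(3a+b)x)/(6L³EI)  [x≤a] = -9·(10/3)²·6²·(3·(20/3)·10-(3·(20/3)+(10/3))·6)/(6·10³·20000) = -9/5000 m
Superposition: y = Σ y_i = -7923/625000 m ≈ -0.012677 m

y(6) = -7923/625000 m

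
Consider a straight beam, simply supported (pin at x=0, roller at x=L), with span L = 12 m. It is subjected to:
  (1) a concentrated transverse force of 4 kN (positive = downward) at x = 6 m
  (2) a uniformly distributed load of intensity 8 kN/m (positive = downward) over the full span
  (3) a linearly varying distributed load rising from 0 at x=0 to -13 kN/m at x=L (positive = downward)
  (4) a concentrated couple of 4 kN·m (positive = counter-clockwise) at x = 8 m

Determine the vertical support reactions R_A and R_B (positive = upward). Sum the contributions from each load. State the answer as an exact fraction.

R_A = 73/3 kN, R_B = -7/3 kN

Load 1 — point force P=4 kN at a=6 m (b=L-a=6):
  R_A = Pb/L = 4·6/12 = 2 kN
  R_B = Pa/L = 4·6/12 = 2 kN
Load 2 — uniform load w=8 kN/m over full span:
  R_A = wL/2 = 8·12/2 = 48 kN
  R_B = wL/2 = 8·12/2 = 48 kN
Load 3 — triangular load w₀=-13 kN/m (0→w₀ over full span):
  R_A = w₀L/6 = (-13)·12/6 = -26 kN
  R_B = w₀L/3 = (-13)·12/3 = -52 kN
Load 4 — applied couple M₀=4 kN·m at a=8 m (b=L-a=4):
  R_A = M₀/L = 4/12 = 1/3 kN
  R_B = -M₀/L = -4/12 = -1/3 kN
Superposition: R_A = 73/3 kN, R_B = -7/3 kN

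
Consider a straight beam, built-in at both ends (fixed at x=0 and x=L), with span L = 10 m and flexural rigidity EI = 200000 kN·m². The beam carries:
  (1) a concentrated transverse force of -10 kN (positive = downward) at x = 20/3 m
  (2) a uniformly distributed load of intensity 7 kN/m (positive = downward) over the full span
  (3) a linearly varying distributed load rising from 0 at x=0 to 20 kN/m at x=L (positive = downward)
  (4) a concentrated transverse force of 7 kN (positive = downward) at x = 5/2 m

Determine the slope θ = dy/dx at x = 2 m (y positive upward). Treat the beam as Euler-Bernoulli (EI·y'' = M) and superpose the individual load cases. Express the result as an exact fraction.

Load 1 — point force P=-10 kN at a=20/3 m (b=L-a=10/3):
  θ_1 = -Pb²x(2aL-(3a+b)x)/(2L³EI)  [x≤a] = -(-10)·(10/3)²·2·(2·(20/3)·10-(3·(20/3)+(10/3))·2)/(2·10³·200000) = 13/270000 rad
Load 2 — uniform load w=7 kN/m over full span:
  θ_2 = -wx(L-x)(L-2x)/(12EI) = -7·2·(10-2)·(10-2·2)/(12·200000) = -7/25000 rad
Load 3 — triangular load w₀=20 kN/m (0→w₀ over full span):
  θ_3 = -w₀(2x(L-x)(L-2x)(x+2L)+x²(L-x)²)/(120LEI) = -20·(2·2·(10-2)·(10-2·2)·(2+2·10)+2²·(10-2)²)/(120·10·200000) = -7/18750 rad
Load 4 — point force P=7 kN at a=5/2 m (b=L-a=15/2):
  θ_4 = -Pb²x(2aL-(3a+b)x)/(2L³EI)  [x≤a] = -7·(15/2)²·2·(2·(5/2)·10-(3·(5/2)+(15/2))·2)/(2·10³·200000) = -63/1600000 rad
Superposition: θ = Σ θ_i = -5569/8640000 rad ≈ -0.000645 rad

θ(2) = -5569/8640000 rad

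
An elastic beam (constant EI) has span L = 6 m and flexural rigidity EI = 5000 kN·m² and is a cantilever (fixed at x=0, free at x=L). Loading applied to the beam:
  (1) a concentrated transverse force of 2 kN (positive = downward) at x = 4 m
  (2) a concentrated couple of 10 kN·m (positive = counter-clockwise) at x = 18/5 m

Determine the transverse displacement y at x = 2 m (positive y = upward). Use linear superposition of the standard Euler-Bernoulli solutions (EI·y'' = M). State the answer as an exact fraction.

y(2) = 1/750 m

Load 1 — point force P=2 kN at a=4 m (b=L-a=2):
  y_1 = -Px²(3a-x)/(6EI)  [x≤a] = -2·2²·(3·4-2)/(6·5000) = -1/375 m
Load 2 — applied couple M₀=10 kN·m at a=18/5 m (b=L-a=12/5):
  y_2 = M₀x²/(2EI)  [x≤a] = 10·2²/(2·5000) = 1/250 m
Superposition: y = Σ y_i = 1/750 m ≈ 0.001333 m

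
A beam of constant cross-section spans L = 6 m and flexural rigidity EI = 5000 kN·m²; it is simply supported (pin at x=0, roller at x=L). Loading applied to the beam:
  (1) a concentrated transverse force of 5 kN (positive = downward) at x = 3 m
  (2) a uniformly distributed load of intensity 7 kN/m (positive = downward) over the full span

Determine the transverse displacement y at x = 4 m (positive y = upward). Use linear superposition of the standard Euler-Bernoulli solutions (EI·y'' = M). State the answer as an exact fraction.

y(4) = -731/30000 m

Load 1 — point force P=5 kN at a=3 m (b=L-a=3):
  y_1 = -Pa(L-x)(2Lx-a²-x²)/(6LEI)  [x>a] = -5·3·(6-4)·(2·6·4-3²-4²)/(6·6·5000) = -23/6000 m
Load 2 — uniform load w=7 kN/m over full span:
  y_2 = -wx(L³-2Lx²+x³)/(24EI) = -7·4·(6³-2·6·4²+4³)/(24·5000) = -77/3750 m
Superposition: y = Σ y_i = -731/30000 m ≈ -0.024367 m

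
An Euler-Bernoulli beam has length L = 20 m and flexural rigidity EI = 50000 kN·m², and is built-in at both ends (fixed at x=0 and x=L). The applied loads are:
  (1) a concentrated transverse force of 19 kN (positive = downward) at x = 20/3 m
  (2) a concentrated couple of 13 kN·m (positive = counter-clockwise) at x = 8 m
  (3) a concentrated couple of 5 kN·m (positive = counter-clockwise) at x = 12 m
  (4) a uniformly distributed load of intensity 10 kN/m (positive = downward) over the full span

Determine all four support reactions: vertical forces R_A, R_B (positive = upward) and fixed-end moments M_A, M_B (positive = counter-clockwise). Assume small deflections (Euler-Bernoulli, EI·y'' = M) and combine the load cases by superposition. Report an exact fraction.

R_A = 389374/3375 kN, M_A = 265133/675 kN·m, R_B = 349751/3375 kN, M_B = -240787/675 kN·m

Load 1 — point force P=19 kN at a=20/3 m (b=L-a=40/3):
  R_A = Pb²(3a+b)/L³ = 19·(40/3)²·(3·(20/3)+(40/3))/20³ = 380/27 kN
  M_A = Pab²/L² = 19·(20/3)·(40/3)²/20² = 1520/27 kN·m
  R_B = Pa²(a+3b)/L³ = 19·(20/3)²·((20/3)+3·(40/3))/20³ = 133/27 kN
  M_B = -Pa²b/L² = -19·(20/3)²·(40/3)/20² = -760/27 kN·m
Load 2 — applied couple M₀=13 kN·m at a=8 m (b=L-a=12):
  R_A = 6M₀ab/L³ = 6·13·8·12/20³ = 117/125 kN
  M_A = M₀b(2a-b)/L² = 13·12·(2·8-12)/20² = 39/25 kN·m
  R_B = -6M₀ab/L³ = -6·13·8·12/20³ = -117/125 kN
  M_B = M₀a(2b-a)/L² = 13·8·(2·12-8)/20² = 104/25 kN·m
Load 3 — applied couple M₀=5 kN·m at a=12 m (b=L-a=8):
  R_A = 6M₀ab/L³ = 6·5·12·8/20³ = 9/25 kN
  M_A = M₀b(2a-b)/L² = 5·8·(2·12-8)/20² = 8/5 kN·m
  R_B = -6M₀ab/L³ = -6·5·12·8/20³ = -9/25 kN
  M_B = M₀a(2b-a)/L² = 5·12·(2·8-12)/20² = 3/5 kN·m
Load 4 — uniform load w=10 kN/m over full span:
  R_A = wL/2 = 10·20/2 = 100 kN
  M_A = wL²/12 = 10·20²/12 = 1000/3 kN·m
  R_B = wL/2 = 10·20/2 = 100 kN
  M_B = -wL²/12 = -10·20²/12 = -1000/3 kN·m
Superposition: R_A = 389374/3375 kN, M_A = 265133/675 kN·m, R_B = 349751/3375 kN, M_B = -240787/675 kN·m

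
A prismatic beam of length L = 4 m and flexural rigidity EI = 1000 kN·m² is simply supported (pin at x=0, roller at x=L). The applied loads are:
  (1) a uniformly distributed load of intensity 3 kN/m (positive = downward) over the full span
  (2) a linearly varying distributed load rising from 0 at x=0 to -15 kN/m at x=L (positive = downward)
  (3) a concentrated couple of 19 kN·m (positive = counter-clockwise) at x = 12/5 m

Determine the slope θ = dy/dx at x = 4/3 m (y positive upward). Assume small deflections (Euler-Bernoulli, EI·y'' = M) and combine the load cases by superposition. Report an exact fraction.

θ(4/3) = 2053/506250 rad

Load 1 — uniform load w=3 kN/m over full span:
  θ_1 = -w(L³-6Lx²+4x³)/(24EI) = -3·(4³-6·4·(4/3)²+4·(4/3)³)/(24·1000) = -13/3375 rad
Load 2 — triangular load w₀=-15 kN/m (0→w₀ over full span):
  θ_2 = -w₀(7L⁴-30L²x²+15x⁴)/(360LEI) = -(-15)·(7·4⁴-30·4²·(4/3)²+15·(4/3)⁴)/(360·4·1000) = 104/10125 rad
Load 3 — applied couple M₀=19 kN·m at a=12/5 m (b=L-a=8/5):
  θ_3 = (M₀x²/(2L)+C₁)/EI  [x≤a] with C₁=M₀(3b²-L²)/(6L)=-494/75 = (19·(4/3)²/(2·4)+(-494/75))/1000 = -133/56250 rad
Superposition: θ = Σ θ_i = 2053/506250 rad ≈ 0.004055 rad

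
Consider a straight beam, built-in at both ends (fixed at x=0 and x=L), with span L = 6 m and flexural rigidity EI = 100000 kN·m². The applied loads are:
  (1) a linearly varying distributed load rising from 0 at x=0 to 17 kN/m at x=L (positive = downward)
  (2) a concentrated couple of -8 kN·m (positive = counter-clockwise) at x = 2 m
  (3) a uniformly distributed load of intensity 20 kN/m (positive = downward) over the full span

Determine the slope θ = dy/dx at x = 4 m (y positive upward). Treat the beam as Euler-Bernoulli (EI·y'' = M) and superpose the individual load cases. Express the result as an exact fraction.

Load 1 — triangular load w₀=17 kN/m (0→w₀ over full span):
  θ_1 = -w₀(2x(L-x)(L-2x)(x+2L)+x²(L-x)²)/(120LEI) = -17·(2·4·(6-4)·(6-2·4)·(4+2·6)+4²·(6-4)²)/(120·6·100000) = 119/1125000 rad
Load 2 — applied couple M₀=-8 kN·m at a=2 m (b=L-a=4):
  θ_2 = (R_Ax²/2 - M_Ax - M₀(x-a))/EI  [x>a] with R_A=-16/9, M_A=0 = ((-16/9)·4²/2 - 0·4 - (-8)·(4-2))/100000 = 1/56250 rad
Load 3 — uniform load w=20 kN/m over full span:
  θ_3 = -wx(L-x)(L-2x)/(12EI) = -20·4·(6-4)·(6-2·4)/(12·100000) = 1/3750 rad
Superposition: θ = Σ θ_i = 439/1125000 rad ≈ 0.000390 rad

θ(4) = 439/1125000 rad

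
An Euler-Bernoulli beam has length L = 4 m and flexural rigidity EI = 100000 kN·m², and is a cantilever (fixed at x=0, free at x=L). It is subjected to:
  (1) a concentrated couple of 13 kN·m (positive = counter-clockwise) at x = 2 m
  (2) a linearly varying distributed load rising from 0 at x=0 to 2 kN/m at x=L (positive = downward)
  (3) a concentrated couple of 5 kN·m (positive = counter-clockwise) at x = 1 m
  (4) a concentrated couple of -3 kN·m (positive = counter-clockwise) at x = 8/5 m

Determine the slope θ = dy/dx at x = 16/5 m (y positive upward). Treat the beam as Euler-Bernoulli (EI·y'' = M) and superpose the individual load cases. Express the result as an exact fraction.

θ(16/5) = 19429/187500000 rad

Load 1 — applied couple M₀=13 kN·m at a=2 m (b=L-a=2):
  θ_1 = M₀a/EI  [x>a] = 13·2/100000 = 13/50000 rad
Load 2 — triangular load w₀=2 kN/m (0→w₀ over full span):
  θ_2 = (w₀Lx²/4-w₀L²x/3-w₀x⁴/(24L))/EI = (2·4·(16/5)²/4-2·4²·(16/5)/3-2·(16/5)⁴/(24·4))/100000 = -928/5859375 rad
Load 3 — applied couple M₀=5 kN·m at a=1 m (b=L-a=3):
  θ_3 = M₀a/EI  [x>a] = 5·1/100000 = 1/20000 rad
Load 4 — applied couple M₀=-3 kN·m at a=8/5 m (b=L-a=12/5):
  θ_4 = M₀a/EI  [x>a] = (-3)·(8/5)/100000 = -3/62500 rad
Superposition: θ = Σ θ_i = 19429/187500000 rad ≈ 0.000104 rad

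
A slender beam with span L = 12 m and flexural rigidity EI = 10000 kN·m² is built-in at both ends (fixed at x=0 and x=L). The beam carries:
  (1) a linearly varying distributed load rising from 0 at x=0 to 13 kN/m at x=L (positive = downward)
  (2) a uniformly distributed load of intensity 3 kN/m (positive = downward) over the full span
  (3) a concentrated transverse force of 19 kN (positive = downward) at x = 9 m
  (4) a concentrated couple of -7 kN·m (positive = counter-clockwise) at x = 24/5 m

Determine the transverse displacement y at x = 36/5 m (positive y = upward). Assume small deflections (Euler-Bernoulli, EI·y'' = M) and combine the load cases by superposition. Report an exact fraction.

y(36/5) = -18386937/312500000 m

Load 1 — triangular load w₀=13 kN/m (0→w₀ over full span):
  y_1 = -w₀x²(L-x)²(x+2L)/(120LEI) = -13·(36/5)²·(12-(36/5))²·((36/5)+2·12)/(120·12·10000) = -328536/9765625 m
Load 2 — uniform load w=3 kN/m over full span:
  y_2 = -wx²(L-x)²/(24EI) = -3·(36/5)²·(12-(36/5))²/(24·10000) = -5832/390625 m
Load 3 — point force P=19 kN at a=9 m (b=L-a=3):
  y_3 = -Pb²x²(3aL-(3a+b)x)/(6L³EI)  [x≤a] = -19·3²·(36/5)²·(3·9·12-(3·9+3)·(36/5))/(6·12³·10000) = -4617/500000 m
Load 4 — applied couple M₀=-7 kN·m at a=24/5 m (b=L-a=36/5):
  y_4 = (R_Ax³/6 - M_Ax²/2 - M₀(x-a)²/2)/EI  [x>a] with R_A=-21/25, M_A=-21/25 = ((-21/25)·(36/5)³/6 - (-21/25)·(36/5)²/2 - (-7)·((36/5)-(24/5))²/2)/10000 = -2016/1953125 m
Superposition: y = Σ y_i = -18386937/312500000 m ≈ -0.058838 m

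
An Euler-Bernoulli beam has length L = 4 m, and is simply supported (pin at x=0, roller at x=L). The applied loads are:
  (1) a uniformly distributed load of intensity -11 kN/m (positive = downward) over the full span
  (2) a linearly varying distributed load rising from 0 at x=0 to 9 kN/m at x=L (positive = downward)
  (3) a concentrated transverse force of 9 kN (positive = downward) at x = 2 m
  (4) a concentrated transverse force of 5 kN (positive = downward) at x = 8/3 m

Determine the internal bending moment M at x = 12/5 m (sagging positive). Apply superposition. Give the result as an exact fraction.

Load 1 — uniform load w=-11 kN/m over full span:
  M_1 = wx(L-x)/2 = (-11)·(12/5)·(4-(12/5))/2 = -528/25 kN·m
Load 2 — triangular load w₀=9 kN/m (0→w₀ over full span):
  M_2 = w₀Lx/6 - w₀x³/(6L) = 9·4·(12/5)/6 - 9·(12/5)³/(6·4) = 1152/125 kN·m
Load 3 — point force P=9 kN at a=2 m (b=L-a=2):
  M_3 = Pa(L-x)/L  [x>a] = 9·2·(4-(12/5))/4 = 36/5 kN·m
Load 4 — point force P=5 kN at a=8/3 m (b=L-a=4/3):
  M_4 = Pbx/L  [x≤a] = 5·(4/3)·(12/5)/4 = 4 kN·m
Superposition: M = Σ M_i = -88/125 kN·m ≈ -0.704000 kN·m

M(12/5) = -88/125 kN·m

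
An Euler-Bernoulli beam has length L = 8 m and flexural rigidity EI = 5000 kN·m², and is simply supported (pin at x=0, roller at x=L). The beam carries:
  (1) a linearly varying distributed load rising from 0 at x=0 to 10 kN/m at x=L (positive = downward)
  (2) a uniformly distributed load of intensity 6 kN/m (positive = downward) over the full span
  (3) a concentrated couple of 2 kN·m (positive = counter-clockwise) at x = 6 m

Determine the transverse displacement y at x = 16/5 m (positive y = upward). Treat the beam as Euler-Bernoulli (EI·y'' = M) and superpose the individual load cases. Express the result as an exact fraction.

y(16/5) = -655741/5859375 m

Load 1 — triangular load w₀=10 kN/m (0→w₀ over full span):
  y_1 = -w₀x(7L⁴-10L²x²+3x⁴)/(360LEI) = -10·(16/5)·(7·8⁴-10·8²·(16/5)²+3·(16/5)⁴)/(360·8·5000) = -292096/5859375 m
Load 2 — uniform load w=6 kN/m over full span:
  y_2 = -wx(L³-2Lx²+x³)/(24EI) = -6·(16/5)·(8³-2·8·(16/5)²+(16/5)³)/(24·5000) = -23808/390625 m
Load 3 — applied couple M₀=2 kN·m at a=6 m (b=L-a=2):
  y_3 = (M₀x³/(6L)+C₁x)/EI  [x≤a] with C₁=M₀(3b²-L²)/(6L)=-13/6 = (2·(16/5)³/(6·8)+(-13/6)·(16/5))/5000 = -87/78125 m
Superposition: y = Σ y_i = -655741/5859375 m ≈ -0.111913 m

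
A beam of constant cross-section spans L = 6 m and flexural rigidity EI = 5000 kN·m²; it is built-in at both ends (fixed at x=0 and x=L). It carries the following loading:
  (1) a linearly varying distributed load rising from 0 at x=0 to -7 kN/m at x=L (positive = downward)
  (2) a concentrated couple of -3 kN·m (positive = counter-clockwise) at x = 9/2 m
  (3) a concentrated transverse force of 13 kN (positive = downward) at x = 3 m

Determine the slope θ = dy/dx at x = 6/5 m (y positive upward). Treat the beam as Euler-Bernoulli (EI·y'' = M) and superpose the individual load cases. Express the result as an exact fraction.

Load 1 — triangular load w₀=-7 kN/m (0→w₀ over full span):
  θ_1 = -w₀(2x(L-x)(L-2x)(x+2L)+x²(L-x)²)/(120LEI) = -(-7)·(2·(6/5)·(6-(6/5))·(6-2·(6/5))·((6/5)+2·6)+(6/5)²·(6-(6/5))²)/(120·6·5000) = 441/390625 rad
Load 2 — applied couple M₀=-3 kN·m at a=9/2 m (b=L-a=3/2):
  θ_2 = (R_Ax²/2 - M_Ax)/EI  [x≤a] with R_A=-9/16, M_A=-15/16 = ((-9/16)·(6/5)²/2 - (-15/16)·(6/5))/5000 = 9/62500 rad
Load 3 — point force P=13 kN at a=3 m (b=L-a=3):
  θ_3 = -Pb²x(2aL-(3a+b)x)/(2L³EI)  [x≤a] = -13·3²·(6/5)·(2·3·6-(3·3+3)·(6/5))/(2·6³·5000) = -351/250000 rad
Superposition: θ = Σ θ_i = -819/6250000 rad ≈ -0.000131 rad

θ(6/5) = -819/6250000 rad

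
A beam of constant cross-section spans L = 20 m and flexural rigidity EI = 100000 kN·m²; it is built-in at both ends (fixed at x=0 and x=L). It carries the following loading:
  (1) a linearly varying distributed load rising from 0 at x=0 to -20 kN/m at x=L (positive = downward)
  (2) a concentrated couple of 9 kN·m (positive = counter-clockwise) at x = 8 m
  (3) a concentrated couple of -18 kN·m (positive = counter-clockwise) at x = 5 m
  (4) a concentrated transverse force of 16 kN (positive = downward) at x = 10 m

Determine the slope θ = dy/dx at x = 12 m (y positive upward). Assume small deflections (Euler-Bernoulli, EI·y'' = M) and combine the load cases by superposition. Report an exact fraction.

θ(12) = -22713/12500000 rad

Load 1 — triangular load w₀=-20 kN/m (0→w₀ over full span):
  θ_1 = -w₀(2x(L-x)(L-2x)(x+2L)+x²(L-x)²)/(120LEI) = -(-20)·(2·12·(20-12)·(20-2·12)·(12+2·20)+12²·(20-12)²)/(120·20·100000) = -8/3125 rad
Load 2 — applied couple M₀=9 kN·m at a=8 m (b=L-a=12):
  θ_2 = (R_Ax²/2 - M_Ax - M₀(x-a))/EI  [x>a] with R_A=81/125, M_A=27/25 = ((81/125)·12²/2 - (27/25)·12 - 9·(12-8))/100000 = -9/390625 rad
Load 3 — applied couple M₀=-18 kN·m at a=5 m (b=L-a=15):
  θ_3 = (R_Ax²/2 - M_Ax - M₀(x-a))/EI  [x>a] with R_A=-81/80, M_A=27/8 = ((-81/80)·12²/2 - (27/8)·12 - (-18)·(12-5))/100000 = 63/500000 rad
Load 4 — point force P=16 kN at a=10 m (b=L-a=10):
  θ_4 = Pa²(L-x)(2bL-(3b+a)(L-x))/(2L³EI)  [x>a] = 16·10²·(20-12)·(2·10·20-(3·10+10)·(20-12))/(2·20³·100000) = 2/3125 rad
Superposition: θ = Σ θ_i = -22713/12500000 rad ≈ -0.001817 rad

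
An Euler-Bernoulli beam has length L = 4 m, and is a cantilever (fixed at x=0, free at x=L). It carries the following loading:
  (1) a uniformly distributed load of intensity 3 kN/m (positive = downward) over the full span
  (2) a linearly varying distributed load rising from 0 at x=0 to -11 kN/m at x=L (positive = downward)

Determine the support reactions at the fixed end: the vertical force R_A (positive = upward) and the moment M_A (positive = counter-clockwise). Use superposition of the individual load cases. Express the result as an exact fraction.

Load 1 — uniform load w=3 kN/m over full span:
  R_A = wL = 3·4 = 12 kN
  M_A = wL²/2 = 3·4²/2 = 24 kN·m
Load 2 — triangular load w₀=-11 kN/m (0→w₀ over full span):
  R_A = w₀L/2 = (-11)·4/2 = -22 kN
  M_A = w₀L²/3 = (-11)·4²/3 = -176/3 kN·m
Superposition: R_A = -10 kN, M_A = -104/3 kN·m

R_A = -10 kN, M_A = -104/3 kN·m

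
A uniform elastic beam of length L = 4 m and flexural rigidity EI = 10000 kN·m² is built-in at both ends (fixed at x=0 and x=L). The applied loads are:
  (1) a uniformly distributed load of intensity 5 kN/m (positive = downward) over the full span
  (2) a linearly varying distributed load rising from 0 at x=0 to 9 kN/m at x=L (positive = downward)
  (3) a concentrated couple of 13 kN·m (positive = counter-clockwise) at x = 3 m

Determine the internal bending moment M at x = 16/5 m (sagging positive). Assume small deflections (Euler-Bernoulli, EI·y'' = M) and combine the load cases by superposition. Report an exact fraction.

Load 1 — uniform load w=5 kN/m over full span:
  M_1 = wLx/2 - wL²/12 - wx²/2 = 5·4·(16/5)/2 - 5·4²/12 - 5·(16/5)²/2 = -4/15 kN·m
Load 2 — triangular load w₀=9 kN/m (0→w₀ over full span):
  M_2 = 3w₀Lx/20 - w₀L²/30 - w₀x³/(6L) = 3·9·4·(16/5)/20 - 9·4²/30 - 9·(16/5)³/(6·4) = 24/125 kN·m
Load 3 — applied couple M₀=13 kN·m at a=3 m (b=L-a=1):
  M_3 = R_Ax - M_A - M₀  [x>a] with R_A=117/32, M_A=65/16 = (117/32)·(16/5) - (65/16) - 13 = -429/80 kN·m
Superposition: M = Σ M_i = -32623/6000 kN·m ≈ -5.437167 kN·m

M(16/5) = -32623/6000 kN·m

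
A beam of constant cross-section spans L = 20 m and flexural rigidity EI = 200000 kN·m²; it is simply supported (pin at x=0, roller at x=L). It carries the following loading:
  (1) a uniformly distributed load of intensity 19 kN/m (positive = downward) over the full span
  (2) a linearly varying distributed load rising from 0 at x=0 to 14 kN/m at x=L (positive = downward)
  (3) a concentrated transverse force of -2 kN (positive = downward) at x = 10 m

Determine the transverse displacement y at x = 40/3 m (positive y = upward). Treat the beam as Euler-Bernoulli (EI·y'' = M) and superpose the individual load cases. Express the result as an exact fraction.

y(40/3) = -34393/145800 m

Load 1 — uniform load w=19 kN/m over full span:
  y_1 = -wx(L³-2Lx²+x³)/(24EI) = -19·(40/3)·(20³-2·20·(40/3)²+(40/3)³)/(24·200000) = -209/1215 m
Load 2 — triangular load w₀=14 kN/m (0→w₀ over full span):
  y_2 = -w₀x(7L⁴-10L²x²+3x⁴)/(360LEI) = -14·(40/3)·(7·20⁴-10·20²·(40/3)²+3·(40/3)⁴)/(360·20·200000) = -238/3645 m
Load 3 — point force P=-2 kN at a=10 m (b=L-a=10):
  y_3 = -Pa(L-x)(2Lx-a²-x²)/(6LEI)  [x>a] = -(-2)·10·(20-(40/3))·(2·20·(40/3)-10²-(40/3)²)/(6·20·200000) = 23/16200 m
Superposition: y = Σ y_i = -34393/145800 m ≈ -0.235892 m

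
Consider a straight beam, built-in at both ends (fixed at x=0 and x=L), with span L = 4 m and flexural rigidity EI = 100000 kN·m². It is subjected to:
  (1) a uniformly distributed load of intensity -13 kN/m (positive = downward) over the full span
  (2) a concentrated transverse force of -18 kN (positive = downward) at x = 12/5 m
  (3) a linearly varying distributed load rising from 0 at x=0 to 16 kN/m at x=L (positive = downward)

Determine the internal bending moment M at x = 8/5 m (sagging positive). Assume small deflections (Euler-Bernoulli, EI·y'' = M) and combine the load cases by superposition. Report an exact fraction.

M(8/5) = -12668/1875 kN·m

Load 1 — uniform load w=-13 kN/m over full span:
  M_1 = wLx/2 - wL²/12 - wx²/2 = (-13)·4·(8/5)/2 - (-13)·4²/12 - (-13)·(8/5)²/2 = -572/75 kN·m
Load 2 — point force P=-18 kN at a=12/5 m (b=L-a=8/5):
  M_2 = Pb²(3a+b)x/L³ - Pab²/L²  [x≤a] = (-18)·(8/5)²·(3·(12/5)+(8/5))·(8/5)/4³ - (-18)·(12/5)·(8/5)²/4² = -2016/625 kN·m
Load 3 — triangular load w₀=16 kN/m (0→w₀ over full span):
  M_3 = 3w₀Lx/20 - w₀L²/30 - w₀x³/(6L) = 3·16·4·(8/5)/20 - 16·4²/30 - 16·(8/5)³/(6·4) = 512/125 kN·m
Superposition: M = Σ M_i = -12668/1875 kN·m ≈ -6.756267 kN·m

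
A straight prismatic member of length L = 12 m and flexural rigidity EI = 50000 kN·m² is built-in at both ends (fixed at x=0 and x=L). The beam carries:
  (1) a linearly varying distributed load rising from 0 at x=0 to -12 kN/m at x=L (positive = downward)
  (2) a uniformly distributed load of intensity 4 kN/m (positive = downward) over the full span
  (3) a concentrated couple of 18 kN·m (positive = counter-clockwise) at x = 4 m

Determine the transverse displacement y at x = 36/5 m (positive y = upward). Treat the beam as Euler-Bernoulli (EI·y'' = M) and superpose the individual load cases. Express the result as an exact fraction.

y(36/5) = 140364/48828125 m

Load 1 — triangular load w₀=-12 kN/m (0→w₀ over full span):
  y_1 = -w₀x²(L-x)²(x+2L)/(120LEI) = -(-12)·(36/5)²·(12-(36/5))²·((36/5)+2·12)/(120·12·50000) = 303264/48828125 m
Load 2 — uniform load w=4 kN/m over full span:
  y_2 = -wx²(L-x)²/(24EI) = -4·(36/5)²·(12-(36/5))²/(24·50000) = -7776/1953125 m
Load 3 — applied couple M₀=18 kN·m at a=4 m (b=L-a=8):
  y_3 = (R_Ax³/6 - M_Ax²/2 - M₀(x-a)²/2)/EI  [x>a] with R_A=2, M_A=0 = (2·(36/5)³/6 - 0·(36/5)²/2 - 18·((36/5)-4)²/2)/50000 = 252/390625 m
Superposition: y = Σ y_i = 140364/48828125 m ≈ 0.002875 m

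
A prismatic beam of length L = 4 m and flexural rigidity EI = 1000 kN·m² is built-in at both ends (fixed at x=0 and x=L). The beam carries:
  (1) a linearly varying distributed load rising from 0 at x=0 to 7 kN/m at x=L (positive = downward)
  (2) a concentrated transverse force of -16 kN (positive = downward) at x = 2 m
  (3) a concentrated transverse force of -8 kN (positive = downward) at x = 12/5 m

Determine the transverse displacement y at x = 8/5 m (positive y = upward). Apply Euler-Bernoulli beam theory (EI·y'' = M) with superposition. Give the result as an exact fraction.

Load 1 — triangular load w₀=7 kN/m (0→w₀ over full span):
  y_1 = -w₀x²(L-x)²(x+2L)/(120LEI) = -7·(8/5)²·(4-(8/5))²·((8/5)+2·4)/(120·4·1000) = -4032/1953125 m
Load 2 — point force P=-16 kN at a=2 m (b=L-a=2):
  y_2 = -Pb²x²(3aL-(3a+b)x)/(6L³EI)  [x≤a] = -(-16)·2²·(8/5)²·(3·2·4-(3·2+2)·(8/5))/(6·4³·1000) = 224/46875 m
Load 3 — point force P=-8 kN at a=12/5 m (b=L-a=8/5):
  y_3 = -Pb²x²(3aL-(3a+b)x)/(6L³EI)  [x≤a] = -(-8)·(8/5)²·(8/5)²·(3·(12/5)·4-(3·(12/5)+(8/5))·(8/5))/(6·4³·1000) = 11776/5859375 m
Superposition: y = Σ y_i = 5536/1171875 m ≈ 0.004724 m

y(8/5) = 5536/1171875 m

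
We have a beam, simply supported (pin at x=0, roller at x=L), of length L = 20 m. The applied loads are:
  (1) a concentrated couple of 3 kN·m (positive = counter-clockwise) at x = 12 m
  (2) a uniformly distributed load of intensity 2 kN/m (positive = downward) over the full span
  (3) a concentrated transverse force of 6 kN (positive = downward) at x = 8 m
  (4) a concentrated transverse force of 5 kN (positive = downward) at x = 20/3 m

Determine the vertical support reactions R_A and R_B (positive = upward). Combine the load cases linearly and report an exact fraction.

Load 1 — applied couple M₀=3 kN·m at a=12 m (b=L-a=8):
  R_A = M₀/L = 3/20 kN
  R_B = -M₀/L = -3/20 kN
Load 2 — uniform load w=2 kN/m over full span:
  R_A = wL/2 = 2·20/2 = 20 kN
  R_B = wL/2 = 2·20/2 = 20 kN
Load 3 — point force P=6 kN at a=8 m (b=L-a=12):
  R_A = Pb/L = 6·12/20 = 18/5 kN
  R_B = Pa/L = 6·8/20 = 12/5 kN
Load 4 — point force P=5 kN at a=20/3 m (b=L-a=40/3):
  R_A = Pb/L = 5·(40/3)/20 = 10/3 kN
  R_B = Pa/L = 5·(20/3)/20 = 5/3 kN
Superposition: R_A = 325/12 kN, R_B = 287/12 kN

R_A = 325/12 kN, R_B = 287/12 kN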